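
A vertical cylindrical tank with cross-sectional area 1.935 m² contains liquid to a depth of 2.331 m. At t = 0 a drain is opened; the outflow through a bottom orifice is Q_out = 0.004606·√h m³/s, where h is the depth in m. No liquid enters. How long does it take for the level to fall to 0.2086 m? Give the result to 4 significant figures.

Accumulation of liquid (constant cross-section A): A dh/dt = −0.004606 √h.
This is separable: 2 d(√h)/dt = −0.004606/A, so √h = √h₀ − (0.004606/(2A)) t.
t = 2A(√h₀ − √h)/0.004606 = 2·1.935·(√2.331 − √0.2086)/0.004606
  = 3.87000 × (1.52676 − 0.456727) / 0.004606 = 899.051 s.

899.1 s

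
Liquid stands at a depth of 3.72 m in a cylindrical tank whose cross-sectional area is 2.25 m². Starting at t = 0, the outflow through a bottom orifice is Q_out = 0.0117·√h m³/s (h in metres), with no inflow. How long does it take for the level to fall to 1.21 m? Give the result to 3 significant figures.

319 s

A dh/dt = −Q_out = −0.0117 √h.
This is separable: 2 d(√h)/dt = −0.0117/A, so √h = √h₀ − (0.0117/(2A)) t.
t = 2A(√h₀ − √h)/0.0117 = 2·2.25·(√3.72 − √1.21)/0.0117
  = 4.5000 × (1.9287 − 1.1000) / 0.0117 = 318.74 s.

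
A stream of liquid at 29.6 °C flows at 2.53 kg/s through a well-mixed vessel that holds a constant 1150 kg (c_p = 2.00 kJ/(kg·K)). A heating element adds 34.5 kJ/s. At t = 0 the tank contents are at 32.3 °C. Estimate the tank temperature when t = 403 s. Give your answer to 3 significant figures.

First-law balance (no shaft work): M c_p dT/dt = ṁ c_p (T_in − T) + 34.5.
τ = M/ṁ = 454.55 s; T_ss = T_in + Q̇/(ṁ c_p) = 29.6 + 34.5/(2.53·2.00) = 36.418 °C.
This is linear first-order; T(t) = T_ss + (T₀ − T_ss) e^(−t/τ).
T(403) = 36.418 + (-4.1182)·e^(−403/454.55) = 36.418 + (-4.1182)·0.41205 = 34.721 °C.

34.7 °C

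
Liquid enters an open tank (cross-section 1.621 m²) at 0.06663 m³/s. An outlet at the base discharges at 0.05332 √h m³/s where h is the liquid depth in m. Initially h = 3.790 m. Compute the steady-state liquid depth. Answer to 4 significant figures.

Level balance: A dh/dt = 0.06663 − 0.05332 √h. Setting dh/dt = 0:
Q_in = 0.05332 √h_ss ⇒ √h_ss = 0.06663/0.05332 = 1.24962.
h_ss = 1.24962² = 1.56156 m. (Since h₀ = 3.790 m > h_ss, the level will fall toward this value.)

1.562 m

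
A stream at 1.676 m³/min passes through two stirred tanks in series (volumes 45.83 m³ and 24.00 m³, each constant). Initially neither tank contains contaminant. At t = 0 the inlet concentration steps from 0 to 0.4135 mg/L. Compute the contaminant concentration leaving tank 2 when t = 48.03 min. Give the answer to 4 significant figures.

Time constants: τᵢ = Vᵢ/Q for each well-mixed tank.
τ₁ = 45.83/1.676 = 27.3449 min; τ₂ = 24.00/1.676 = 14.3198 min.
Solving the cascade with C₁(0)=C₂(0)=0 gives C₂(t) = C_in[1 − (τ₁ e^(−t/τ₁) − τ₂ e^(−t/τ₂))/(τ₁ − τ₂)].
At t = 48.03: e^(−t/τ₁) = 0.172656, e^(−t/τ₂) = 0.0349410.
C₂ = 0.4135·[1 − (27.3449·0.172656 − 14.3198·0.0349410)/(13.0251)] = 0.4135·0.675939 = 0.279501 mg/L.

0.2795 mg/L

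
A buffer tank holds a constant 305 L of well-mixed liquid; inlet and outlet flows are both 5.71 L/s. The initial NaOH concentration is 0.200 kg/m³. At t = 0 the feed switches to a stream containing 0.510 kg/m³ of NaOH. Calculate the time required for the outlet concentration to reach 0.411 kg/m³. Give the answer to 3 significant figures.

Species balance: V dC/dt = Q(C_in − C) ⇒ τ = V/Q = 53.415 s.
C(t) = C_in + (C₀ − C_in) e^(−t/τ). Set C = 0.411 and solve for t:
e^(−t/τ) = (C − C_in)/(C₀ − C_in) = (0.411 − 0.510)/(0.200 − 0.510) = 0.31935
t = −τ ln(…) = 53.415 × 1.1415 = 60.971 s.

61.0 s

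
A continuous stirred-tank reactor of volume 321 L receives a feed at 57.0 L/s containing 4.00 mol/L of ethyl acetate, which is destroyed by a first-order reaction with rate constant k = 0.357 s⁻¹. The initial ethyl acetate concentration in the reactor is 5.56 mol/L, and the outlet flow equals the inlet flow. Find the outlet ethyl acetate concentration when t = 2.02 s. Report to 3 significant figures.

Accumulation = in − out − consumed: V dC/dt = Q C_in − Q C − k V C.
dC/dt = (Q/V) C_in − (Q/V + k) C; effective rate a = Q/V + k = 0.17757 + 0.357 = 0.53457 s⁻¹.
C_ss = Q C_in/(Q + kV) = 1.3287 mol/L; C(t) = C_ss + (C₀ − C_ss) e^(−a t).
C(2.02) = 1.3287 + (4.2313)·e^(−0.53457·2.02) = 1.3287 + (4.2313)·0.33965 = 2.7659 mol/L.

2.77 mol/L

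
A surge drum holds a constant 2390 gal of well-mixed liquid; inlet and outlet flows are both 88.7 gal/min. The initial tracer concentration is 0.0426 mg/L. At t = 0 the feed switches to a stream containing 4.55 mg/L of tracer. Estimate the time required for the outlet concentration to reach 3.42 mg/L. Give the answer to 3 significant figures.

37.3 min

Mass balance on the solute (V constant): V dC/dt = Q(C_in − C), so τ = V/Q = 26.945 min.
C(t) = C_in + (C₀ − C_in) e^(−t/τ). Set C = 3.42 and solve for t:
e^(−t/τ) = (C − C_in)/(C₀ − C_in) = (3.42 − 4.55)/(0.0426 − 4.55) = 0.25070
t = −τ ln(…) = 26.945 × 1.3835 = 37.278 min.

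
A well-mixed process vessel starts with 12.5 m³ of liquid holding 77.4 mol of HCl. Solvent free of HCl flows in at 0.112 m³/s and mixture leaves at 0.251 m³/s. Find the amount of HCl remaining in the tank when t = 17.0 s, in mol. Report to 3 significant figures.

53.0 mol

Let m(t) be the amount of HCl. Volume: V(t) = V₀ + (Q_in − Q_out) t = 12.5 − 0.13900 t; V(17.0) = 10.137 m³.
Solute balance: dm/dt = 0 − Q_out C = −Q_out m/V(t).
dm/m = −Q_out dt/(V₀ − 0.13900 t); integrating gives ln(m/m₀) = −(Q_out/(Q_in−Q_out)) ln(V/V₀).
m = m₀ (V₀/V)^(Q_out/(Q_in−Q_out)) = 77.4 × (12.5/10.137)^(-1.8058) = 53.017 mol.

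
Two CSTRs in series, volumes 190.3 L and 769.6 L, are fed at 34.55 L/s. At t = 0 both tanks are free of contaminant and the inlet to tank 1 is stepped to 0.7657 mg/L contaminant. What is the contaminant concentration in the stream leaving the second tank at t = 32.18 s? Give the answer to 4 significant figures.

Each tank obeys Vᵢ dCᵢ/dt = Q(Cᵢ₋₁ − Cᵢ), so τᵢ = Vᵢ/Q.
τ₁ = 190.3/34.55 = 5.50796 s; τ₂ = 769.6/34.55 = 22.2750 s.
Solving the cascade with C₁(0)=C₂(0)=0 gives C₂(t) = C_in[1 − (τ₁ e^(−t/τ₁) − τ₂ e^(−t/τ₂))/(τ₁ − τ₂)].
At t = 32.18: e^(−t/τ₁) = 0.00290171, e^(−t/τ₂) = 0.235824.
C₂ = 0.7657·[1 − (5.50796·0.00290171 − 22.2750·0.235824)/(-16.7670)] = 0.7657·0.687662 = 0.526542 mg/L.

0.5265 mg/L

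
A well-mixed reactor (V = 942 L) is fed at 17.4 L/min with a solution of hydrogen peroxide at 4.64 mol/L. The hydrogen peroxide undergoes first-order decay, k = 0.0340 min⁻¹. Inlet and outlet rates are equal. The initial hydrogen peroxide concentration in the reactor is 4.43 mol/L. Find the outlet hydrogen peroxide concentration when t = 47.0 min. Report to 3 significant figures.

V dC/dt = Q(C_in − C) − k V C.
dC/dt = (Q/V) C_in − (Q/V + k) C; effective rate a = Q/V + k = 0.018471 + 0.0340 = 0.052471 min⁻¹.
C_ss = Q C_in/(Q + kV) = 1.6334 mol/L; C(t) = C_ss + (C₀ − C_ss) e^(−a t).
C(47.0) = 1.6334 + (2.7966)·e^(−0.052471·47.0) = 1.6334 + (2.7966)·0.084911 = 1.8709 mol/L.

1.87 mol/L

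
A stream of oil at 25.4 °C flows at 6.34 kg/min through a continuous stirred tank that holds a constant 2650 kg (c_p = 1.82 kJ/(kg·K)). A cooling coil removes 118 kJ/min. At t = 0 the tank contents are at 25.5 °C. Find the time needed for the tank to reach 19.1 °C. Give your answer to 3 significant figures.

404 min

First-law balance (no shaft work): M c_p dT/dt = ṁ c_p (T_in − T) − 118.
τ = M/ṁ = 417.98 min; T_ss = T_in − Q̇/(ṁ c_p) = 15.174 °C.
T(t) = T_ss + (T₀ − T_ss) e^(−t/τ). Set T = 19.1:
e^(−t/τ) = (19.1 − 15.174)/(25.5 − 15.174) = 0.38023
t = −417.98 · ln(0.38023) = 404.18 min.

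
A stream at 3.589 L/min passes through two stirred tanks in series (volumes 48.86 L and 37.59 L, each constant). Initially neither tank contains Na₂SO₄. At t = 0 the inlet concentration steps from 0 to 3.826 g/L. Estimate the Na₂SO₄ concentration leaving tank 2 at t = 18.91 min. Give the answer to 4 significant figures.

1.788 g/L

Each tank obeys Vᵢ dCᵢ/dt = Q(Cᵢ₋₁ − Cᵢ), so τᵢ = Vᵢ/Q.
τ₁ = 48.86/3.589 = 13.6138 min; τ₂ = 37.59/3.589 = 10.4737 min.
Tank 1: C₁ = C_in(1 − e^(−t/τ₁)). Tank 2 (τ₁ ≠ τ₂): C₂ = C_in[1 − (τ₁ e^(−t/τ₁) − τ₂ e^(−t/τ₂))/(τ₁ − τ₂)].
At t = 18.91: e^(−t/τ₁) = 0.249317, e^(−t/τ₂) = 0.164396.
C₂ = 3.826·[1 − (13.6138·0.249317 − 10.4737·0.164396)/(3.14015)] = 3.826·0.467435 = 1.78841 g/L.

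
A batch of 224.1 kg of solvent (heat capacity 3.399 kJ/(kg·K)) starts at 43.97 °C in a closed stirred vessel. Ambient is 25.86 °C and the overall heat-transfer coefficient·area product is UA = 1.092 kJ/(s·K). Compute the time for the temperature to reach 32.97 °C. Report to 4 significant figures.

652.2 s

M c_p dT/dt = −UA(T − T_amb).
τ = M c_p/UA = 697.542 s; T_ss = T_amb = 25.8600 °C.
T(t) = T_ss + (T₀ − T_ss)e^(−t/τ); set T = 32.97:
t = −τ ln[(T − T_ss)/(T₀ − T_ss)] = −697.542 · ln(0.392601) = 652.175 s.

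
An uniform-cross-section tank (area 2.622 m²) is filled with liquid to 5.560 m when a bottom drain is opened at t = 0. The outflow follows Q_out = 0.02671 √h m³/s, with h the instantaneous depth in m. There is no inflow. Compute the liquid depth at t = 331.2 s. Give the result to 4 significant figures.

0.4503 m

Unsteady balance on liquid volume: A dh/dt = −0.02671 √h.
Separate and integrate: 2(√h − √h₀) = −(0.02671/A) t.
√h = √5.560 − 0.02671·331.2/(2·2.622) = 2.35797 − 1.68695 = 0.671018.
h = 0.671018² = 0.450265 m.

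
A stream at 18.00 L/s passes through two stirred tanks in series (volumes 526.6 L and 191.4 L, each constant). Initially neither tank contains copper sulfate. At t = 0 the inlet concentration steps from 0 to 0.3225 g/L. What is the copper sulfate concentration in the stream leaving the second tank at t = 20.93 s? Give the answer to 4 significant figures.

0.1005 g/L

Time constants: τᵢ = Vᵢ/Q for each well-mixed tank.
τ₁ = 526.6/18.00 = 29.2556 s; τ₂ = 191.4/18.00 = 10.6333 s.
Tank 1: C₁ = C_in(1 − e^(−t/τ₁)). Tank 2 (τ₁ ≠ τ₂): C₂ = C_in[1 − (τ₁ e^(−t/τ₁) − τ₂ e^(−t/τ₂))/(τ₁ − τ₂)].
At t = 20.93: e^(−t/τ₁) = 0.488987, e^(−t/τ₂) = 0.139689.
C₂ = 0.3225·[1 − (29.2556·0.488987 − 10.6333·0.139689)/(18.6222)] = 0.3225·0.311563 = 0.100479 g/L.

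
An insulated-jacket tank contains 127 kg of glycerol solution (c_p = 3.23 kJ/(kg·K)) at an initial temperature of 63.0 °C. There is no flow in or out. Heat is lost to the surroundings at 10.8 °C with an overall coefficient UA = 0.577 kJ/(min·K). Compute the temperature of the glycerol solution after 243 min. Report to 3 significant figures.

Lumped-capacitance energy balance: M c_p dT/dt = UA(T_amb − T).
dT/dt = (T_ss − T)/τ with T_ss = T_amb = 10.800 °C, τ = M c_p/UA = 127·3.23/0.577 = 710.94 min.
Integrating: T(t) = T_ss + (T₀ − T_ss) e^(−t/τ).
T(243) = 10.800 + (52.200)·0.71049 = 47.887 °C.

47.9 °C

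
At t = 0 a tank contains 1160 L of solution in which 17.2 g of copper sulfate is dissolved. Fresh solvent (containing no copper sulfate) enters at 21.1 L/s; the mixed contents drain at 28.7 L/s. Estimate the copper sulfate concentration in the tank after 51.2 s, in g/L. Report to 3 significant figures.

0.00477 g/L

Let m(t) be the amount of copper sulfate. Volume: V(t) = V₀ + (Q_in − Q_out) t = 1160 − 7.6000 t; V(51.2) = 770.88 L.
Solute balance: dm/dt = 0 − Q_out C = −Q_out m/V(t).
dm/m = −Q_out dt/(V₀ − 7.6000 t); integrating gives ln(m/m₀) = −(Q_out/(Q_in−Q_out)) ln(V/V₀).
m = m₀ (V₀/V)^(Q_out/(Q_in−Q_out)) = 17.2 × (1160/770.88)^(-3.7763) = 3.6757 g.
C = m/V = 3.6757/770.88 = 0.0047682 g/L.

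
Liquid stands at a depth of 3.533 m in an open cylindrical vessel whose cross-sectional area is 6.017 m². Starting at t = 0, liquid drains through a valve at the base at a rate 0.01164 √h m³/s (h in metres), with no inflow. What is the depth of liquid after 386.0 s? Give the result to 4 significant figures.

With no inflow, A dh/dt = −0.01164 √h.
This is separable: 2 d(√h)/dt = −0.01164/A, so √h = √h₀ − (0.01164/(2A)) t.
√h = √3.533 − 0.01164·386.0/(2·6.017) = 1.87963 − 0.373362 = 1.50627.
h = 1.50627² = 2.26884 m.

2.269 m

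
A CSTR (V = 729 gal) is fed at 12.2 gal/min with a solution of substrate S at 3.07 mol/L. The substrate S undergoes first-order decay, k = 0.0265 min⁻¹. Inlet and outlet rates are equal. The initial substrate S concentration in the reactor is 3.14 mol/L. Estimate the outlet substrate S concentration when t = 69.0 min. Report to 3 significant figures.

Accumulation = in − out − consumed: V dC/dt = Q C_in − Q C − k V C.
dC/dt = (Q/V) C_in − (Q/V + k) C; effective rate a = Q/V + k = 0.016735 + 0.0265 = 0.043235 min⁻¹.
C_ss = Q C_in/(Q + kV) = 1.1883 mol/L; C(t) = C_ss + (C₀ − C_ss) e^(−a t).
C(69.0) = 1.1883 + (1.9517)·e^(−0.043235·69.0) = 1.1883 + (1.9517)·0.050629 = 1.2871 mol/L.

1.29 mol/L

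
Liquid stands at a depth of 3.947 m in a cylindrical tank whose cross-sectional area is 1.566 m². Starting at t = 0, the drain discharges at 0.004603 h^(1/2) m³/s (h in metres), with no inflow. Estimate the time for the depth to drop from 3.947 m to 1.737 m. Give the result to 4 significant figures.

With no inflow, A dh/dt = −0.004603 √h.
∫ h^(−1/2) dh = −(0.004603/A) ∫ dt, giving 2√h = 2√h₀ − (0.004603/A) t.
t = 2A(√h₀ − √h)/0.004603 = 2·1.566·(√3.947 − √1.737)/0.004603
  = 3.13200 × (1.98671 − 1.31795) / 0.004603 = 455.037 s.

455.0 s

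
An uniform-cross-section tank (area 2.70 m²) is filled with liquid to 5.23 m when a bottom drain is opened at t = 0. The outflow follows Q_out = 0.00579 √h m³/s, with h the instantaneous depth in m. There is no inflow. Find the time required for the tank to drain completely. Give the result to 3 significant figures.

2130 s

A dh/dt = −Q_out = −0.00579 √h.
∫ h^(−1/2) dh = −(0.00579/A) ∫ dt, giving 2√h = 2√h₀ − (0.00579/A) t.
Tank is empty when √h = 0: t_empty = 2A√h₀/0.00579.
t_empty = 2·2.70·√5.23/0.00579 = 5.4000·2.2869/0.00579 = 2132.9 s.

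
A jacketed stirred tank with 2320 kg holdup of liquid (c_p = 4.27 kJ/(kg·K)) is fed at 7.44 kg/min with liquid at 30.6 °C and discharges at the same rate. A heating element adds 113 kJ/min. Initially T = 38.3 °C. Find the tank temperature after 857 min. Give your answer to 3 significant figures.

34.4 °C

M c_p dT/dt = ṁ c_p (T_in − T) + Q̇.
τ = M/ṁ = 311.83 min; T_ss = T_in + Q̇/(ṁ c_p) = 30.6 + 113/(7.44·4.27) = 34.157 °C.
T approaches T_ss exponentially: T(t) = T_ss + (T₀ − T_ss) e^(−t/τ).
T(857) = 34.157 + (4.1431)·e^(−857/311.83) = 34.157 + (4.1431)·0.064036 = 34.422 °C.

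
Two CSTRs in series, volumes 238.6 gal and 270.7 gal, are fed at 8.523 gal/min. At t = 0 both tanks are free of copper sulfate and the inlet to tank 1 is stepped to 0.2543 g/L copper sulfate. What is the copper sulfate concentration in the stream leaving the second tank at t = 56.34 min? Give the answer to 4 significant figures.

Species balance on tank i: dCᵢ/dt = (Cᵢ₋₁ − Cᵢ)/τᵢ with τᵢ = Vᵢ/Q.
τ₁ = 238.6/8.523 = 27.9948 min; τ₂ = 270.7/8.523 = 31.7611 min.
Solving the cascade with C₁(0)=C₂(0)=0 gives C₂(t) = C_in[1 − (τ₁ e^(−t/τ₁) − τ₂ e^(−t/τ₂))/(τ₁ − τ₂)].
At t = 56.34: e^(−t/τ₁) = 0.133652, e^(−t/τ₂) = 0.169676.
C₂ = 0.2543·[1 − (27.9948·0.133652 − 31.7611·0.169676)/(-3.76628)] = 0.2543·0.562562 = 0.143060 g/L.

0.1431 g/L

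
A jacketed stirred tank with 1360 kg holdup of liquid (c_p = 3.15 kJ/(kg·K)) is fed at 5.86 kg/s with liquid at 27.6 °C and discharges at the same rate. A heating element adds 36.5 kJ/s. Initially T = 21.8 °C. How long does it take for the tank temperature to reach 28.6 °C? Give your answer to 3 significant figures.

Energy balance: M c_p dT/dt = ṁ c_p (T_in − T) + 36.5.
τ = M/ṁ = 232.08 s; T_ss = T_in + Q̇/(ṁ c_p) = 29.577 °C.
T(t) = T_ss + (T₀ − T_ss) e^(−t/τ). Set T = 28.6:
e^(−t/τ) = (28.6 − 29.577)/(21.8 − 29.577) = 0.12567
t = −232.08 · ln(0.12567) = 481.37 s.

481 s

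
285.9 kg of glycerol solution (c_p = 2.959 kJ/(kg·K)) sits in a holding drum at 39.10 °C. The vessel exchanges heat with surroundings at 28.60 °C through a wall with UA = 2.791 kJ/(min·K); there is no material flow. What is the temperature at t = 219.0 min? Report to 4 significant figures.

33.70 °C

Lumped-capacitance energy balance: M c_p dT/dt = UA(T_amb − T).
dT/dt = (T_ss − T)/τ with T_ss = T_amb = 28.6000 °C, τ = M c_p/UA = 285.9·2.959/2.791 = 303.109 min.
Integrating: T(t) = T_ss + (T₀ − T_ss) e^(−t/τ).
T(219.0) = 28.6000 + (10.5000)·0.485531 = 33.6981 °C.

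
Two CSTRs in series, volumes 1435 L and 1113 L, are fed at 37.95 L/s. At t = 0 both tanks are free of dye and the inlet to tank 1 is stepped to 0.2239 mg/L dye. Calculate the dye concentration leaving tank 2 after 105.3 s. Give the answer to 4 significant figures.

Time constants: τᵢ = Vᵢ/Q for each well-mixed tank.
τ₁ = 1435/37.95 = 37.8129 s; τ₂ = 1113/37.95 = 29.3281 s.
Solving the cascade with C₁(0)=C₂(0)=0 gives C₂(t) = C_in[1 − (τ₁ e^(−t/τ₁) − τ₂ e^(−t/τ₂))/(τ₁ − τ₂)].
At t = 105.3: e^(−t/τ₁) = 0.0617437, e^(−t/τ₂) = 0.0275868.
C₂ = 0.2239·[1 − (37.8129·0.0617437 − 29.3281·0.0275868)/(8.48485)] = 0.2239·0.820192 = 0.183641 mg/L.

0.1836 mg/L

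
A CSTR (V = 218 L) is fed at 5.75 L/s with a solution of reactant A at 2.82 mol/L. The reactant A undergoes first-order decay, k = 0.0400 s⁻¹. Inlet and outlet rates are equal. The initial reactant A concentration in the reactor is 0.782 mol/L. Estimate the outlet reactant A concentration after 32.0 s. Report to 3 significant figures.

1.08 mol/L

V dC/dt = Q(C_in − C) − k V C.
dC/dt = (Q/V) C_in − (Q/V + k) C; effective rate a = Q/V + k = 0.026376 + 0.0400 = 0.066376 s⁻¹.
C_ss = Q C_in/(Q + kV) = 1.1206 mol/L; C(t) = C_ss + (C₀ − C_ss) e^(−a t).
C(32.0) = 1.1206 + (-0.33859)·e^(−0.066376·32.0) = 1.1206 + (-0.33859)·0.11955 = 1.0801 mol/L.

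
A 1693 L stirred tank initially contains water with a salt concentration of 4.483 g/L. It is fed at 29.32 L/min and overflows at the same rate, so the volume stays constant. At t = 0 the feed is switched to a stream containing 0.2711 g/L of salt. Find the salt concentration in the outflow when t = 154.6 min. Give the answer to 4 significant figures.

Mass balance on the solute (V constant): V dC/dt = Q(C_in − C).
Time constant τ = V/Q = 1693/29.32 = 57.7422 min.
Integrating: C(t) = C_in + (C₀ − C_in) e^(−t/τ).
C(154.6) = 0.2711 + (4.483 − 0.2711)·e^(−154.6/57.7422) = 0.2711 + (4.21190)·0.0687403 = 0.560627 g/L.

0.5606 g/L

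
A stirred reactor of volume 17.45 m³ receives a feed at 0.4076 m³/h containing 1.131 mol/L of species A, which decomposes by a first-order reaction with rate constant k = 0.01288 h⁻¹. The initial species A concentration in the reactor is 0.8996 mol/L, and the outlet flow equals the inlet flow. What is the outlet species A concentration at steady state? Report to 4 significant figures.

0.7290 mol/L

Species balance: V dC/dt = Q C_in − Q C − k V C.
Steady state (dC/dt = 0): C_ss = Q C_in/(Q + kV) = C_in/(1 + kV/Q).
C_ss = 0.4076·1.131/(0.4076 + 0.01288·17.45) = 0.460996/0.632356 = 0.729013 mol/L.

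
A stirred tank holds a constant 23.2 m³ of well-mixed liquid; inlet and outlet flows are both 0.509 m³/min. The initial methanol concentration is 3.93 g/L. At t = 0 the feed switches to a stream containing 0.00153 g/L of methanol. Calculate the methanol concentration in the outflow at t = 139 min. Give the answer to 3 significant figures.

0.188 g/L

Transient balance on the dissolved component: V dC/dt = Q(C_in − C).
Rewrite as dC/dt + C/τ = C_in/τ, τ = V/Q = 45.580 min.
This is linear first-order; C(t) = C_in + (C₀ − C_in) e^(−t/τ).
C(139) = 0.00153 + (3.93 − 0.00153)·e^(−139/45.580) = 0.00153 + (3.9285)·0.047377 = 0.18765 g/L.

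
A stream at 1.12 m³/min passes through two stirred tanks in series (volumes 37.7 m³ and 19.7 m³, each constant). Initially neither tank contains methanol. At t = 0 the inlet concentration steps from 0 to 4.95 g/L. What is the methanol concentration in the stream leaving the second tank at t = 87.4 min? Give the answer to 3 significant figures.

4.21 g/L

Time constants: τᵢ = Vᵢ/Q for each well-mixed tank.
τ₁ = 37.7/1.12 = 33.661 min; τ₂ = 19.7/1.12 = 17.589 min.
Tank 1: C₁ = C_in(1 − e^(−t/τ₁)). Tank 2 (τ₁ ≠ τ₂): C₂ = C_in[1 − (τ₁ e^(−t/τ₁) − τ₂ e^(−t/τ₂))/(τ₁ − τ₂)].
At t = 87.4: e^(−t/τ₁) = 0.074534, e^(−t/τ₂) = 0.0069506.
C₂ = 4.95·[1 − (33.661·0.074534 − 17.589·0.0069506)/(16.071)] = 4.95·0.85150 = 4.2149 g/L.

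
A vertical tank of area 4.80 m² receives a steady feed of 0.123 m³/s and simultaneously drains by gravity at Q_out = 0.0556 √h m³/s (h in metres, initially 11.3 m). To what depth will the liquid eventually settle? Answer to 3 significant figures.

Level balance: A dh/dt = 0.123 − 0.0556 √h. Setting dh/dt = 0:
Q_in = 0.0556 √h_ss ⇒ √h_ss = 0.123/0.0556 = 2.2122.
h_ss = 2.2122² = 4.8940 m. (Since h₀ = 11.3 m > h_ss, the level will fall toward this value.)

4.89 m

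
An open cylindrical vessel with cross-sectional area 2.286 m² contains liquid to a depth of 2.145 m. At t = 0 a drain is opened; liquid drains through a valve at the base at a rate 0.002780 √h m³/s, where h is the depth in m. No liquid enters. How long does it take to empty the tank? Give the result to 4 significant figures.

With no inflow, A dh/dt = −0.002780 √h.
∫ h^(−1/2) dh = −(0.002780/A) ∫ dt, giving 2√h = 2√h₀ − (0.002780/A) t.
Tank is empty when √h = 0: t_empty = 2A√h₀/0.002780.
t_empty = 2·2.286·√2.145/0.002780 = 4.57200·1.46458/0.002780 = 2408.66 s.

2409 s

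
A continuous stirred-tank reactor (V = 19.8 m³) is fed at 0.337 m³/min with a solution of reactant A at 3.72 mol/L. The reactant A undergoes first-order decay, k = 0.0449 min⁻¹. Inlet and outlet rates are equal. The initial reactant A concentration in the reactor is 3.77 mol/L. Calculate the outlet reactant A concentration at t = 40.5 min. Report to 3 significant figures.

1.25 mol/L

V dC/dt = Q(C_in − C) − k V C.
This is linear with rate a = Q/V + k = 0.061920 min⁻¹.
C_ss = Q C_in/(Q + kV) = 1.0225 mol/L; C(t) = C_ss + (C₀ − C_ss) e^(−a t).
C(40.5) = 1.0225 + (2.7475)·e^(−0.061920·40.5) = 1.0225 + (2.7475)·0.081450 = 1.2463 mol/L.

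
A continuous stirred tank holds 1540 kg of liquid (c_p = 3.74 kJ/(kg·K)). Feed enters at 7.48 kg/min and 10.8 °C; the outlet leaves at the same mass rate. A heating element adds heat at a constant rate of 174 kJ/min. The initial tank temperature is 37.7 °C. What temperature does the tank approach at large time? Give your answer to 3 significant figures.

First-law balance (no shaft work): M c_p dT/dt = ṁ c_p (T_in − T) + 174.
At steady state dT/dt = 0 ⇒ T_ss = T_in + Q̇/(ṁ c_p) = 10.8 + 174/(7.48·3.74) = 17.020 °C.

17.0 °C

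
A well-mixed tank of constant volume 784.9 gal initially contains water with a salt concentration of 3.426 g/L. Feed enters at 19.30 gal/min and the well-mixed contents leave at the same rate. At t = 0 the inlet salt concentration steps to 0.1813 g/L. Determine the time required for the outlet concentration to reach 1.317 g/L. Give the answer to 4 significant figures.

Transient balance on the dissolved component: V dC/dt = Q(C_in − C), so τ = V/Q = 40.6684 min.
C(t) = C_in + (C₀ − C_in) e^(−t/τ). Set C = 1.317 and solve for t:
e^(−t/τ) = (C − C_in)/(C₀ − C_in) = (1.317 − 0.1813)/(3.426 − 0.1813) = 0.350017
t = −τ ln(…) = 40.6684 × 1.04977 = 42.6926 min.

42.69 min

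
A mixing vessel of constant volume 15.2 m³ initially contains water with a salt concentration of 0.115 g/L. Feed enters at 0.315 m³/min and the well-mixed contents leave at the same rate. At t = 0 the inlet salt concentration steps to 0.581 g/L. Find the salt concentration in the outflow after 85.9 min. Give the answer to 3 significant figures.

0.502 g/L

Accumulation = in − out for the solute gives V dC/dt = Q(C_in − C).
So dC/dt = (C_in − C)/τ with τ = V/Q = 15.2/0.315 = 48.254 min.
Integrating: C(t) = C_in + (C₀ − C_in) e^(−t/τ).
C(85.9) = 0.581 + (0.115 − 0.581)·e^(−85.9/48.254) = 0.581 + (-0.46600)·0.16861 = 0.50243 g/L.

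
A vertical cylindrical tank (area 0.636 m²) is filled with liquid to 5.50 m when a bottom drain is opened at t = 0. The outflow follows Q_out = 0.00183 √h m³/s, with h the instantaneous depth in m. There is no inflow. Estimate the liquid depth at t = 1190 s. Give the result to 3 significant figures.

0.401 m

Mass balance (ρ constant): A dh/dt = −0.00183 √h.
∫ h^(−1/2) dh = −(0.00183/A) ∫ dt, giving 2√h = 2√h₀ − (0.00183/A) t.
√h = √5.50 − 0.00183·1190/(2·0.636) = 2.3452 − 1.7120 = 0.63318.
h = 0.63318² = 0.40092 m.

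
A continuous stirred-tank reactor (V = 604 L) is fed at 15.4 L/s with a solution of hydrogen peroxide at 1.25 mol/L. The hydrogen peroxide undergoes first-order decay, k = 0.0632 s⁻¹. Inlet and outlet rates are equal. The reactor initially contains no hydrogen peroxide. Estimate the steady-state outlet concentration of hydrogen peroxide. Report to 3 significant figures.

Accumulation = in − out − consumed: V dC/dt = Q C_in − Q C − k V C.
At steady state: 0 = Q C_in − (Q + kV) C_ss, so C_ss = Q C_in/(Q + kV).
C_ss = 15.4·1.25/(15.4 + 0.0632·604) = 19.250/53.573 = 0.35932 mol/L.

0.359 mol/L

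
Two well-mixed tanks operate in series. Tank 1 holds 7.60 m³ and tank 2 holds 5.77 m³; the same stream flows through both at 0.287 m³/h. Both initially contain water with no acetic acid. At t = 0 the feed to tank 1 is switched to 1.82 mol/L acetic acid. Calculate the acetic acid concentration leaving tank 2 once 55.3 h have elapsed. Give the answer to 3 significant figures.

1.25 mol/L

Time constants: τᵢ = Vᵢ/Q for each well-mixed tank.
τ₁ = 7.60/0.287 = 26.481 h; τ₂ = 5.77/0.287 = 20.105 h.
Solving the cascade with C₁(0)=C₂(0)=0 gives C₂(t) = C_in[1 − (τ₁ e^(−t/τ₁) − τ₂ e^(−t/τ₂))/(τ₁ − τ₂)].
At t = 55.3: e^(−t/τ₁) = 0.12390, e^(−t/τ₂) = 0.063888.
C₂ = 1.82·[1 − (26.481·0.12390 − 20.105·0.063888)/(6.3763)] = 1.82·0.68689 = 1.2501 mol/L.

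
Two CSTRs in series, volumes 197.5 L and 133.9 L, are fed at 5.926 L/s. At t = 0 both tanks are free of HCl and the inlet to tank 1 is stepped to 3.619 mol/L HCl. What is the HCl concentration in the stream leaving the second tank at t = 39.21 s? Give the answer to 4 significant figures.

Each tank obeys Vᵢ dCᵢ/dt = Q(Cᵢ₋₁ − Cᵢ), so τᵢ = Vᵢ/Q.
τ₁ = 197.5/5.926 = 33.3277 s; τ₂ = 133.9/5.926 = 22.5953 s.
Tank 1: C₁ = C_in(1 − e^(−t/τ₁)). Tank 2 (τ₁ ≠ τ₂): C₂ = C_in[1 − (τ₁ e^(−t/τ₁) − τ₂ e^(−t/τ₂))/(τ₁ − τ₂)].
At t = 39.21: e^(−t/τ₁) = 0.308357, e^(−t/τ₂) = 0.176345.
C₂ = 3.619·[1 − (33.3277·0.308357 − 22.5953·0.176345)/(10.7324)] = 3.619·0.413713 = 1.49723 mol/L.

1.497 mol/L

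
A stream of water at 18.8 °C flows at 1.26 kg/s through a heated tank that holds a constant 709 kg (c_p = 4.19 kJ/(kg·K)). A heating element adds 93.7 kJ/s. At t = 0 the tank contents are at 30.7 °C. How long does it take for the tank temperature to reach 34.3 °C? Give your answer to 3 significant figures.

M c_p dT/dt = ṁ c_p (T_in − T) + Q̇.
τ = M/ṁ = 562.70 s; T_ss = T_in + Q̇/(ṁ c_p) = 36.548 °C.
T(t) = T_ss + (T₀ − T_ss) e^(−t/τ). Set T = 34.3:
e^(−t/τ) = (34.3 − 36.548)/(30.7 − 36.548) = 0.38443
t = −562.70 · ln(0.38443) = 537.94 s.

538 s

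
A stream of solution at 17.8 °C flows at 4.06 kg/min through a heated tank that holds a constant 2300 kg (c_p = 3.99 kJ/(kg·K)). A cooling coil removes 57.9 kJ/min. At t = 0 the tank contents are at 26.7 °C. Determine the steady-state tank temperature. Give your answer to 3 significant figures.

14.2 °C

M c_p dT/dt = ṁ c_p (T_in − T) − Q̇.
At steady state dT/dt = 0 ⇒ T_ss = T_in − Q̇/(ṁ c_p) = 17.8 − 57.9/(4.06·3.99) = 14.226 °C.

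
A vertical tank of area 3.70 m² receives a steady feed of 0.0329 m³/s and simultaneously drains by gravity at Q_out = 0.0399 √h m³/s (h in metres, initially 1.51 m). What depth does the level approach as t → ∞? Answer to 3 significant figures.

Level balance: A dh/dt = 0.0329 − 0.0399 √h. Setting dh/dt = 0:
Q_in = 0.0399 √h_ss ⇒ √h_ss = 0.0329/0.0399 = 0.82456.
h_ss = 0.82456² = 0.67990 m. (Since h₀ = 1.51 m > h_ss, the level will fall toward this value.)

0.680 m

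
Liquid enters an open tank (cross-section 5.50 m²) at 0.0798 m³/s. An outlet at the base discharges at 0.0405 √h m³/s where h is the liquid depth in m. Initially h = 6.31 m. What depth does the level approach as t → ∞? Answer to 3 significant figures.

3.88 m

Level balance: A dh/dt = 0.0798 − 0.0405 √h. Setting dh/dt = 0:
Q_in = 0.0405 √h_ss ⇒ √h_ss = 0.0798/0.0405 = 1.9704.
h_ss = 1.9704² = 3.8824 m. (Since h₀ = 6.31 m > h_ss, the level will fall toward this value.)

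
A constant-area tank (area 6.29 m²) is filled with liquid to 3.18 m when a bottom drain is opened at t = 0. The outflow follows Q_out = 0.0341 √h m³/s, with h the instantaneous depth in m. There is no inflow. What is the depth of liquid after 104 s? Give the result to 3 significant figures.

2.25 m

With no inflow, A dh/dt = −0.0341 √h.
This is separable: 2 d(√h)/dt = −0.0341/A, so √h = √h₀ − (0.0341/(2A)) t.
√h = √3.18 − 0.0341·104/(2·6.29) = 1.7833 − 0.28191 = 1.5013.
h = 1.5013² = 2.2540 m.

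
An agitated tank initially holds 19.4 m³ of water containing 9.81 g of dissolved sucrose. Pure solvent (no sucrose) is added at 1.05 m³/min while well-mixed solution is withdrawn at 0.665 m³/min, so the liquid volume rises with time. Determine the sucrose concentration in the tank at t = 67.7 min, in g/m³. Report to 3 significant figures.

Total volume: dV/dt = Q_in − Q_out = 0.38500 m³/min, so V(t) = 19.4 + 0.38500 t and V(67.7) = 45.465 m³.
No sucrose enters, so dm/dt = −Q_out · (m/V).
Separate: dm/m = −Q_out dt/V(t) ⇒ ln(m/m₀) = −(Q_out/(Q_in−Q_out)) ln(V/V₀).
m = m₀ (V₀/V)^(Q_out/(Q_in−Q_out)) = 9.81 × (19.4/45.465)^(1.7273) = 2.2532 g.
C = m/V = 2.2532/45.465 = 0.049560 g/m³.

0.0496 g/m³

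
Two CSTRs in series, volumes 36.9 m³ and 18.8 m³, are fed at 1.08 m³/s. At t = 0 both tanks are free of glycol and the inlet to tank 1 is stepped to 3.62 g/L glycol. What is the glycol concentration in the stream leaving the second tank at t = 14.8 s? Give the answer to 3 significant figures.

Each tank obeys Vᵢ dCᵢ/dt = Q(Cᵢ₋₁ − Cᵢ), so τᵢ = Vᵢ/Q.
τ₁ = 36.9/1.08 = 34.167 s; τ₂ = 18.8/1.08 = 17.407 s.
Tank 1: C₁ = C_in(1 − e^(−t/τ₁)). Tank 2 (τ₁ ≠ τ₂): C₂ = C_in[1 − (τ₁ e^(−t/τ₁) − τ₂ e^(−t/τ₂))/(τ₁ − τ₂)].
At t = 14.8: e^(−t/τ₁) = 0.64845, e^(−t/τ₂) = 0.42732.
C₂ = 3.62·[1 − (34.167·0.64845 − 17.407·0.42732)/(16.759)] = 3.62·0.12187 = 0.44118 g/L.

0.441 g/L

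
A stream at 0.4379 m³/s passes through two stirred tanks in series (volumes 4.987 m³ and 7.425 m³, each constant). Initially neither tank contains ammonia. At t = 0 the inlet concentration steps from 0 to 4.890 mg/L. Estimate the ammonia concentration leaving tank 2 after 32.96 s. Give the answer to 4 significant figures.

Species balance on tank i: dCᵢ/dt = (Cᵢ₋₁ − Cᵢ)/τᵢ with τᵢ = Vᵢ/Q.
τ₁ = 4.987/0.4379 = 11.3884 s; τ₂ = 7.425/0.4379 = 16.9559 s.
Solving the cascade with C₁(0)=C₂(0)=0 gives C₂(t) = C_in[1 − (τ₁ e^(−t/τ₁) − τ₂ e^(−t/τ₂))/(τ₁ − τ₂)].
At t = 32.96: e^(−t/τ₁) = 0.0553454, e^(−t/τ₂) = 0.143150.
C₂ = 4.890·[1 − (11.3884·0.0553454 − 16.9559·0.143150)/(-5.56748)] = 4.890·0.677244 = 3.31172 mg/L.

3.312 mg/L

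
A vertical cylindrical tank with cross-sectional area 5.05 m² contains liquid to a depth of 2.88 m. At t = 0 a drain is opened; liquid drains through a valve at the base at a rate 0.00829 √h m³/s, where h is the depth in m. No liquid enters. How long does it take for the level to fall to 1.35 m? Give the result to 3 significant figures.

652 s

A dh/dt = −Q_out = −0.00829 √h.
∫ h^(−1/2) dh = −(0.00829/A) ∫ dt, giving 2√h = 2√h₀ − (0.00829/A) t.
t = 2A(√h₀ − √h)/0.00829 = 2·5.05·(√2.88 − √1.35)/0.00829
  = 10.100 × (1.6971 − 1.1619) / 0.00829 = 652.01 s.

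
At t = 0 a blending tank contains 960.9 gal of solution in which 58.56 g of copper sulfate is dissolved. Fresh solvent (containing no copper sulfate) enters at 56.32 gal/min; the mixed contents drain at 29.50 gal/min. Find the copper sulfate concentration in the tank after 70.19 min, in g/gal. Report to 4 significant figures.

Let m(t) be the amount of copper sulfate. Volume: V(t) = V₀ + (Q_in − Q_out) t = 960.9 + 26.8200 t; V(70.19) = 2843.40 gal.
No copper sulfate enters, so dm/dt = −Q_out · (m/V).
dm/m = −Q_out dt/(V₀ + 26.8200 t); integrating gives ln(m/m₀) = −(Q_out/(Q_in−Q_out)) ln(V/V₀).
m = m₀ (V₀/V)^(Q_out/(Q_in−Q_out)) = 58.56 × (960.9/2843.40)^(1.09993) = 17.7567 g.
C = m/V = 17.7567/2843.40 = 0.00624488 g/gal.

0.006245 g/gal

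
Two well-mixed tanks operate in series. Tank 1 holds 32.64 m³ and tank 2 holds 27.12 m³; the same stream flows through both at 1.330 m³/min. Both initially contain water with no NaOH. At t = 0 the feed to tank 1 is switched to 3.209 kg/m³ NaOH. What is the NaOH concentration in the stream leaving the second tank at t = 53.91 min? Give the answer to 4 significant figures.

Each tank obeys Vᵢ dCᵢ/dt = Q(Cᵢ₋₁ − Cᵢ), so τᵢ = Vᵢ/Q.
τ₁ = 32.64/1.330 = 24.5414 min; τ₂ = 27.12/1.330 = 20.3910 min.
Tank 1: C₁ = C_in(1 − e^(−t/τ₁)). Tank 2 (τ₁ ≠ τ₂): C₂ = C_in[1 − (τ₁ e^(−t/τ₁) − τ₂ e^(−t/τ₂))/(τ₁ − τ₂)].
At t = 53.91: e^(−t/τ₁) = 0.111169, e^(−t/τ₂) = 0.0710894.
C₂ = 3.209·[1 − (24.5414·0.111169 − 20.3910·0.0710894)/(4.15038)] = 3.209·0.691916 = 2.22036 kg/m³.

2.220 kg/m³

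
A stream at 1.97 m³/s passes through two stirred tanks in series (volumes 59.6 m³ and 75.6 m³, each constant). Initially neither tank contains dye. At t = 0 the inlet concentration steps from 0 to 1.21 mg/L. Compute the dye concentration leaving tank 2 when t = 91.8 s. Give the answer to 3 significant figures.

0.904 mg/L

Species balance on tank i: dCᵢ/dt = (Cᵢ₋₁ − Cᵢ)/τᵢ with τᵢ = Vᵢ/Q.
τ₁ = 59.6/1.97 = 30.254 s; τ₂ = 75.6/1.97 = 38.376 s.
Solving the cascade with C₁(0)=C₂(0)=0 gives C₂(t) = C_in[1 − (τ₁ e^(−t/τ₁) − τ₂ e^(−t/τ₂))/(τ₁ − τ₂)].
At t = 91.8: e^(−t/τ₁) = 0.048107, e^(−t/τ₂) = 0.091434.
C₂ = 1.21·[1 − (30.254·0.048107 − 38.376·0.091434)/(-8.1218)] = 1.21·0.74717 = 0.90408 mg/L.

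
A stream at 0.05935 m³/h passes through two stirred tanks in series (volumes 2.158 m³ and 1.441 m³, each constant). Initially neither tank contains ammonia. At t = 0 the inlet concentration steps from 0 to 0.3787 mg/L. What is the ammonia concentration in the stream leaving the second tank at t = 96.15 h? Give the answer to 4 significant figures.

Time constants: τᵢ = Vᵢ/Q for each well-mixed tank.
τ₁ = 2.158/0.05935 = 36.3606 h; τ₂ = 1.441/0.05935 = 24.2797 h.
Tank 1: C₁ = C_in(1 − e^(−t/τ₁)). Tank 2 (τ₁ ≠ τ₂): C₂ = C_in[1 − (τ₁ e^(−t/τ₁) − τ₂ e^(−t/τ₂))/(τ₁ − τ₂)].
At t = 96.15: e^(−t/τ₁) = 0.0710517, e^(−t/τ₂) = 0.0190612.
C₂ = 0.3787·[1 − (36.3606·0.0710517 − 24.2797·0.0190612)/(12.0809)] = 0.3787·0.824460 = 0.312223 mg/L.

0.3122 mg/L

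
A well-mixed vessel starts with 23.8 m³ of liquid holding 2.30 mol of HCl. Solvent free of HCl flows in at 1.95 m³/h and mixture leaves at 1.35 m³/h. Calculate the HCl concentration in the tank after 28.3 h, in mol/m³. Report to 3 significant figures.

0.0168 mol/m³

Total volume: dV/dt = Q_in − Q_out = 0.60000 m³/h, so V(t) = 23.8 + 0.60000 t and V(28.3) = 40.780 m³.
No HCl enters, so dm/dt = −Q_out · (m/V).
dm/m = −Q_out dt/(V₀ + 0.60000 t); integrating gives ln(m/m₀) = −(Q_out/(Q_in−Q_out)) ln(V/V₀).
m = m₀ (V₀/V)^(Q_out/(Q_in−Q_out)) = 2.30 × (23.8/40.780)^(2.2500) = 0.68473 mol.
C = m/V = 0.68473/40.780 = 0.016791 mol/m³.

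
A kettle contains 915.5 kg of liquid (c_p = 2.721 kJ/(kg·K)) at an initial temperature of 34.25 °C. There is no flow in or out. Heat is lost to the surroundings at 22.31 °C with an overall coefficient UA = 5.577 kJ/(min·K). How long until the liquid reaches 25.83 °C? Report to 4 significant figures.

Lumped-capacitance energy balance: M c_p dT/dt = UA(T_amb − T).
τ = M c_p/UA = 446.669 min; T_ss = T_amb = 22.3100 °C.
T(t) = T_ss + (T₀ − T_ss)e^(−t/τ); set T = 25.83:
t = −τ ln[(T − T_ss)/(T₀ − T_ss)] = −446.669 · ln(0.294807) = 545.577 min.

545.6 min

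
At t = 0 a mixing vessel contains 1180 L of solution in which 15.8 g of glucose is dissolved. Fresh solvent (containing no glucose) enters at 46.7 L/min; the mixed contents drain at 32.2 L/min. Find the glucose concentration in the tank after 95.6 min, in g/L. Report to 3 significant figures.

0.00110 g/L

Let m(t) be the amount of glucose. Volume: V(t) = V₀ + (Q_in − Q_out) t = 1180 + 14.500 t; V(95.6) = 2566.2 L.
Solute balance: dm/dt = 0 − Q_out C = −Q_out m/V(t).
dm/m = −Q_out dt/(V₀ + 14.500 t); integrating gives ln(m/m₀) = −(Q_out/(Q_in−Q_out)) ln(V/V₀).
m = m₀ (V₀/V)^(Q_out/(Q_in−Q_out)) = 15.8 × (1180/2566.2)^(2.2207) = 2.8143 g.
C = m/V = 2.8143/2566.2 = 0.0010967 g/L.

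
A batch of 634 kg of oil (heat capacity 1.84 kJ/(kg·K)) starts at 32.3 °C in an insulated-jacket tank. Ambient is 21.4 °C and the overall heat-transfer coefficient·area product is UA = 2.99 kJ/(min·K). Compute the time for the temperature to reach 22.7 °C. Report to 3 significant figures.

830 min

M c_p dT/dt = −UA(T − T_amb).
τ = M c_p/UA = 390.15 min; T_ss = T_amb = 21.400 °C.
T(t) = T_ss + (T₀ − T_ss)e^(−t/τ); set T = 22.7:
t = −τ ln[(T − T_ss)/(T₀ − T_ss)] = −390.15 · ln(0.11927) = 829.62 min.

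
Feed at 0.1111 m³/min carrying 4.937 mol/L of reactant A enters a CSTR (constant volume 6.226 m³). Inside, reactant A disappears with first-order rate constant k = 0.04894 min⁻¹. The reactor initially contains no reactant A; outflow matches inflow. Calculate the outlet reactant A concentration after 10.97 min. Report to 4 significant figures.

0.6851 mol/L

Species balance: V dC/dt = Q C_in − Q C − k V C.
dC/dt = (Q/V) C_in − (Q/V + k) C; effective rate a = Q/V + k = 0.0178445 + 0.04894 = 0.0667845 min⁻¹.
C_ss = Q C_in/(Q + kV) = 1.31914 mol/L; C(t) = C_ss + (C₀ − C_ss) e^(−a t).
C(10.97) = 1.31914 + (-1.31914)·e^(−0.0667845·10.97) = 1.31914 + (-1.31914)·0.480645 = 0.685104 mol/L.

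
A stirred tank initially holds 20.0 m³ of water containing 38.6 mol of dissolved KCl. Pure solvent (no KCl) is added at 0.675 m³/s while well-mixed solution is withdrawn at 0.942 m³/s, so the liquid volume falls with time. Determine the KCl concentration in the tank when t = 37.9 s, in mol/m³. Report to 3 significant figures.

0.325 mol/m³

Total volume: dV/dt = Q_in − Q_out = -0.26700 m³/s, so V(t) = 20.0 − 0.26700 t and V(37.9) = 9.8807 m³.
Species balance (pure solvent in): dm/dt = −Q_out · m/V(t).
dm/m = −Q_out dt/(V₀ − 0.26700 t); integrating gives ln(m/m₀) = −(Q_out/(Q_in−Q_out)) ln(V/V₀).
m = m₀ (V₀/V)^(Q_out/(Q_in−Q_out)) = 38.6 × (20.0/9.8807)^(-3.5281) = 3.2073 mol.
C = m/V = 3.2073/9.8807 = 0.32460 mol/m³.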